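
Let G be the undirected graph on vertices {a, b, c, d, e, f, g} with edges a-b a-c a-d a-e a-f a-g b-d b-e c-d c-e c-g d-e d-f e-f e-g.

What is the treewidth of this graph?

A width-3 tree decomposition is:
Bags: B1 = {a, b, d, e}  B2 = {a, c, d, e}  B3 = {a, c, e, g}  B4 = {a, d, e, f}
Tree: B1–B2, B2–B3, B2–B4
Every bag has size at most 4, so the width is 4 − 1 = 3 and tw(G) ≤ 3. Conversely, {a, c, d, e} is a clique of size 4, and the vertices of any clique must share a bag in every tree decomposition; so some bag has ≥ 4 vertices and tw(G) ≥ 3. The upper and lower bounds meet at 3, so that is the treewidth.

3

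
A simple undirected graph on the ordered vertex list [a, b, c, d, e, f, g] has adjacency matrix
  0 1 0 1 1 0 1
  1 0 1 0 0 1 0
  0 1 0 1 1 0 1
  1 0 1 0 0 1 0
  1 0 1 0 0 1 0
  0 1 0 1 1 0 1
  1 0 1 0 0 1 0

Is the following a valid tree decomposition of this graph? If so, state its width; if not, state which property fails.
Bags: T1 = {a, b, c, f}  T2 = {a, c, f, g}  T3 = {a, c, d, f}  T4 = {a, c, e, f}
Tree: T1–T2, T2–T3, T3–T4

Every vertex of G appears in some bag (union = {a, b, c, d, e, f, g}); every edge is covered by a bag; and for each vertex v the set of bags containing v is connected in the bag tree. The decomposition is therefore valid. The largest bag has 4 vertices, so the width is 3.

Yes; width 3.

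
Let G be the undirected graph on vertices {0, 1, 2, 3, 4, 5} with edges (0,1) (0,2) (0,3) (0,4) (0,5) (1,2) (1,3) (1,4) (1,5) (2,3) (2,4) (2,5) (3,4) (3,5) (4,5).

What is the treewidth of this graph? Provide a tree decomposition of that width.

Treewidth 5.
One such decomposition:
Bags: B1 = {0, 1, 2, 3, 4, 5}
Tree: (single bag)

A single bag containing all 6 vertices is trivially a valid decomposition of width 5. For the lower bound, the 6 vertices {0, 1, 2, 3, 4, 5} are pairwise adjacent, and any tree decomposition puts a clique entirely inside one bag — forcing width ≥ 5. Therefore the treewidth is 5.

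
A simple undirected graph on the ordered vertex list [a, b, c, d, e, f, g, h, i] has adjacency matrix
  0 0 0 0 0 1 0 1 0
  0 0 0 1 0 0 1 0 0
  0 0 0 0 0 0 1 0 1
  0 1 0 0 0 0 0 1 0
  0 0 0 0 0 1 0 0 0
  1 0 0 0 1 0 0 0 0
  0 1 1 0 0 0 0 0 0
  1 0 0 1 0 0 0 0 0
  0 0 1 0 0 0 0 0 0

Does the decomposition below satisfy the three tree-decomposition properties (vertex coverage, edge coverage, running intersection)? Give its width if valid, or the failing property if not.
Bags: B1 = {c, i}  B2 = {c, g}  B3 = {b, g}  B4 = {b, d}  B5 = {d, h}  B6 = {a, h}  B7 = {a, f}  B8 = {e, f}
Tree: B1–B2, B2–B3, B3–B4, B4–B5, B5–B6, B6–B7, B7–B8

Every vertex of G appears in some bag (union = {a, b, c, d, e, f, g, h, i}); every edge is covered by a bag; and for each vertex v the set of bags containing v is connected in the bag tree. The decomposition is therefore valid. The largest bag has 2 vertices, so the width is 1.

Yes; width 1.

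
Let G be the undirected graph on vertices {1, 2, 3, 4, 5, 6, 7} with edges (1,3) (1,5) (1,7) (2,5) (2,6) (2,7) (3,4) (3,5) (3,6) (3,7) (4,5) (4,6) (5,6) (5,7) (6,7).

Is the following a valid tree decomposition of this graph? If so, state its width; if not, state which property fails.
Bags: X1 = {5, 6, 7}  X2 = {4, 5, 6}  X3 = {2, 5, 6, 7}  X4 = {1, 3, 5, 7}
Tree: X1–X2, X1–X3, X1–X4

No — edge (3,6) lies in no bag.

A tree decomposition must satisfy three properties: every vertex lies in some bag; for every edge, both endpoints lie together in some bag; and for every vertex, the bags containing it form a connected subtree. Here edge (3,6) lies in no bag, so the decomposition is invalid.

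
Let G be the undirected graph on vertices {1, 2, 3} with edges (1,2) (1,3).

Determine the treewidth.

1

A width-1 tree decomposition is:
Bags: B1 = {1, 2}  B2 = {1, 3}
Tree: B1–B2
Each bag holds 2 vertices, so the decomposition has width 1, which upper-bounds the treewidth. Since G has at least one edge (e.g. 1–2), it is not an edgeless graph, so tw(G) ≥ 1. Combining the bounds, tw(G) = 1.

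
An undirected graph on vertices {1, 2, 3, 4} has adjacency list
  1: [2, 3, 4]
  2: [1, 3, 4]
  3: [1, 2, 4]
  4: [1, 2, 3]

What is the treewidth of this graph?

3

A width-3 tree decomposition is:
Bags: B1 = {1, 2, 3, 4}
Tree: (single bag)
A single bag containing all 4 vertices is trivially a valid decomposition of width 3. On the other hand G contains the 4-clique {1, 2, 3, 4}. A clique must lie in a single bag of any decomposition, so no decomposition can have width below 3. The upper and lower bounds meet at 3, so that is the treewidth.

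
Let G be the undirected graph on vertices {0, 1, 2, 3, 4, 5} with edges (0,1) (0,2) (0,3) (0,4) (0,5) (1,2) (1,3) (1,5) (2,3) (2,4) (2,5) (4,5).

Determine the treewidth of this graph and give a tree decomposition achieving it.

Each bag holds 4 vertices, so the decomposition has width 3, which upper-bounds the treewidth. On the other hand G contains the 4-clique {0, 1, 2, 3}. A clique must lie in a single bag of any decomposition, so no decomposition can have width below 3. The upper and lower bounds meet at 3, so that is the treewidth.

Treewidth 3.
Bags: B1 = {0, 1, 2, 5}  B2 = {0, 2, 4, 5}  B3 = {0, 1, 2, 3}
Tree: B1–B2, B1–B3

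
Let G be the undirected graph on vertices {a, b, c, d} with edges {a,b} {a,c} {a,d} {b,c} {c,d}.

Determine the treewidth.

A width-2 tree decomposition is:
Bags: B1 = {a, c, d}  B2 = {a, b, c}
Tree: B1–B2
Each bag holds 3 vertices, so the decomposition has width 2, which upper-bounds the treewidth. On the other hand G contains the 3-clique {a, c, d}. A clique must lie in a single bag of any decomposition, so no decomposition can have width below 2. The upper and lower bounds meet at 2, so that is the treewidth.

2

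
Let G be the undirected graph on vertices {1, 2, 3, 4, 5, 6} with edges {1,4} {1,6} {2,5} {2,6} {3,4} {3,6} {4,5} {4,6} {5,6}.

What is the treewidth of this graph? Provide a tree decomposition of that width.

Treewidth 2.
One optimal decomposition is:
Bags: B1 = {4, 5, 6}  B2 = {2, 5, 6}  B3 = {3, 4, 6}  B4 = {1, 4, 6}
Tree: B1–B2, B1–B3, B3–B4

Each bag holds 3 vertices, so the decomposition has width 2, which upper-bounds the treewidth. Conversely, {2, 5, 6} is a clique of size 3, and the vertices of any clique must share a bag in every tree decomposition; so some bag has ≥ 3 vertices and tw(G) ≥ 2. Hence tw(G) = 2 exactly.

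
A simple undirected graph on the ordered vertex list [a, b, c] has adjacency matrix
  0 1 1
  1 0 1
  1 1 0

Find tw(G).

2

A width-2 tree decomposition is:
Bags: B1 = {a, b, c}
Tree: (single bag)
A single bag containing all 3 vertices is trivially a valid decomposition of width 2. For the lower bound, the 3 vertices {a, b, c} are pairwise adjacent, and any tree decomposition puts a clique entirely inside one bag — forcing width ≥ 2. Therefore the treewidth is 2.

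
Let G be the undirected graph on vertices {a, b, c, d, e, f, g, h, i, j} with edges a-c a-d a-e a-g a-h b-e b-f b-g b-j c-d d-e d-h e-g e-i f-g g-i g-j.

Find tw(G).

A width-2 tree decomposition is:
Bags: B1 = {a, e, g}  B2 = {e, g, i}  B3 = {b, e, g}  B4 = {b, f, g}  B5 = {a, d, e}  B6 = {a, d, h}  B7 = {b, g, j}  B8 = {a, c, d}
Tree: B1–B2, B1–B3, B3–B4, B1–B5, B5–B6, B3–B7, B6–B8
The largest bag has 3 vertices, giving width 2; this decomposition certifies tw(G) ≤ 2. On the other hand G contains the 3-clique {a, d, e}. A clique must lie in a single bag of any decomposition, so no decomposition can have width below 2. The upper and lower bounds meet at 2, so that is the treewidth.

2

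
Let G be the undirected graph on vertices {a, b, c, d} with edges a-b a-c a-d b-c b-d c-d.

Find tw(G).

3

A width-3 tree decomposition is:
Bags: B1 = {a, b, c, d}
Tree: (single bag)
With just one bag of size 4, the width is 4 − 1 = 3, so tw(G) ≤ 3. For the lower bound, the 4 vertices {a, b, c, d} are pairwise adjacent, and any tree decomposition puts a clique entirely inside one bag — forcing width ≥ 3. Hence tw(G) = 3 exactly.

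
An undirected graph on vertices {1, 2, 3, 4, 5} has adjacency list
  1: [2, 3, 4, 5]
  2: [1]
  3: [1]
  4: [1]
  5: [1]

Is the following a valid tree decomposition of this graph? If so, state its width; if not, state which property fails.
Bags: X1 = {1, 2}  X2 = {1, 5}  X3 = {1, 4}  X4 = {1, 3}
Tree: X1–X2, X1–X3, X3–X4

Every vertex of G appears in some bag (union = {1, 2, 3, 4, 5}); every edge is covered by a bag; and for each vertex v the set of bags containing v is connected in the bag tree. The decomposition is therefore valid. The largest bag has 2 vertices, so the width is 1.

Yes; width 1.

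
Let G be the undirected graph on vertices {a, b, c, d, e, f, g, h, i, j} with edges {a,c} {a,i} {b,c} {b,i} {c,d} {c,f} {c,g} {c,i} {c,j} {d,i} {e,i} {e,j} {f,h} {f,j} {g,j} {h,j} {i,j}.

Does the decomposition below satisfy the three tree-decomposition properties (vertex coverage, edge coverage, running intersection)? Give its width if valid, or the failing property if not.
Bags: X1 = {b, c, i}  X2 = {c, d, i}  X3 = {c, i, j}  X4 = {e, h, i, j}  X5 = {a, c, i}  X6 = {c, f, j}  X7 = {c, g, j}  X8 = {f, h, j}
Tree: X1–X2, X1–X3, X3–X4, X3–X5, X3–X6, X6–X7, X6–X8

No — bags containing vertex h are not connected in the tree.

A tree decomposition must satisfy three properties: every vertex lies in some bag; for every edge, both endpoints lie together in some bag; and for every vertex, the bags containing it form a connected subtree. Here bags containing vertex h are not connected in the tree, so the decomposition is invalid.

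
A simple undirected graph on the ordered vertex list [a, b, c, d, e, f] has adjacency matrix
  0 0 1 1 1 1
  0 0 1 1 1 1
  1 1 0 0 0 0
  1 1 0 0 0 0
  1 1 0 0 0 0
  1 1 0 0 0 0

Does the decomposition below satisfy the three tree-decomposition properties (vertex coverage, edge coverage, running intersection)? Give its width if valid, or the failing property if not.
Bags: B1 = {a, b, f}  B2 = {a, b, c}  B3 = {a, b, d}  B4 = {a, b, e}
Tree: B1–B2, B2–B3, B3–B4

Every vertex of G appears in some bag (union = {a, b, c, d, e, f}); every edge is covered by a bag; and for each vertex v the set of bags containing v is connected in the bag tree. The decomposition is therefore valid. The largest bag has 3 vertices, so the width is 2.

Yes; width 2.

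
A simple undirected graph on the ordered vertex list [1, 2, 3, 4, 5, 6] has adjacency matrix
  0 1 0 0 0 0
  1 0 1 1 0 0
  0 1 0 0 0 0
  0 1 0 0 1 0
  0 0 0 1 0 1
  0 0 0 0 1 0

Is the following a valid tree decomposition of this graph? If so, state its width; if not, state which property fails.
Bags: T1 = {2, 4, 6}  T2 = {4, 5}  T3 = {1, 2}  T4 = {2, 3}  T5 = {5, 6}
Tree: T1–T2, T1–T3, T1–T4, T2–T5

No — bags containing vertex 6 are not connected in the tree.

A tree decomposition must satisfy three properties: every vertex lies in some bag; for every edge, both endpoints lie together in some bag; and for every vertex, the bags containing it form a connected subtree. Here bags containing vertex 6 are not connected in the tree, so the decomposition is invalid.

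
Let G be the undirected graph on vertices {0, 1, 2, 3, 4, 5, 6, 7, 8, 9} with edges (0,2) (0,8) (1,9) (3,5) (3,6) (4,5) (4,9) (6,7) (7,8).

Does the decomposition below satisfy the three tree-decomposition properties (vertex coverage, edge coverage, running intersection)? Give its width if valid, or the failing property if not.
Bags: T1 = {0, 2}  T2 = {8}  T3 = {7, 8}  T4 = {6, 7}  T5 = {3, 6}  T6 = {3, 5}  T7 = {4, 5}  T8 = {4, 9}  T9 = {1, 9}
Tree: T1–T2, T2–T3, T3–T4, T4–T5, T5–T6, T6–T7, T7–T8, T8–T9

No — edge (0,8) lies in no bag.

A tree decomposition must satisfy three properties: every vertex lies in some bag; for every edge, both endpoints lie together in some bag; and for every vertex, the bags containing it form a connected subtree. Here edge (0,8) lies in no bag, so the decomposition is invalid.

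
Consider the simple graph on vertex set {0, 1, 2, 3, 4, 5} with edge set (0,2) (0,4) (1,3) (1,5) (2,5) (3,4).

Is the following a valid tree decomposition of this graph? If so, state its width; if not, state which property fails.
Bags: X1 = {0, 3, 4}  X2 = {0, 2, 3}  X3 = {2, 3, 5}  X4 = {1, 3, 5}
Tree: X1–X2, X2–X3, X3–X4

Vertex coverage: the bags together contain {0, 1, 2, 3, 4, 5}, the full vertex set. Edge coverage: each edge of G has both endpoints in at least one bag. Running intersection: for every vertex, the bags containing it form a connected subtree. All three properties hold, so this is a valid tree decomposition of width max|bag| − 1 = 2, and hence tw(G) ≤ 2.

Yes; width 2.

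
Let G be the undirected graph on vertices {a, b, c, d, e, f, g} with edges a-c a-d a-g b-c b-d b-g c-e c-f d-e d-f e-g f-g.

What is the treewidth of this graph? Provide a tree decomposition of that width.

Every bag has size at most 4, so the width is 4 − 1 = 3 and tw(G) ≤ 3. For the lower bound: the 4 vertex sets {a,d}, {c,f}, {g}, {b} are disjoint, each induces a connected subgraph, and every pair is joined by at least one edge of G. Contracting each set to a single vertex therefore yields K_{4} as a minor, and since treewidth is minor-monotone, tw(G) ≥ tw(K_{4}) = 3. Therefore the treewidth is 3.

Treewidth 3.
One optimal decomposition is:
Bags: B1 = {a, c, d, g}  B2 = {c, d, f, g}  B3 = {b, c, d, g}  B4 = {c, d, e, g}
Tree: B1–B2, B2–B3, B3–B4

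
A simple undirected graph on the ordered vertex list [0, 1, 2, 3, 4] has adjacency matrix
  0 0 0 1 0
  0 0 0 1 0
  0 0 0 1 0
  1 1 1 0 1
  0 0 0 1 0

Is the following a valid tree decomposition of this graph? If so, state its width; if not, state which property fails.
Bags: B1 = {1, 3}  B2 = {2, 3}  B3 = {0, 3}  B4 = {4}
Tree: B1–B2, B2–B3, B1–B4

A tree decomposition must satisfy three properties: every vertex lies in some bag; for every edge, both endpoints lie together in some bag; and for every vertex, the bags containing it form a connected subtree. Here edge (3,4) lies in no bag, so the decomposition is invalid.

No — edge (3,4) lies in no bag.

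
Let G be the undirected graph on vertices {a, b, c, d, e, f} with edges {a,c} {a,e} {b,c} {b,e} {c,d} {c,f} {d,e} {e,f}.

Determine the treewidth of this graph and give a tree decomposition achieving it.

Treewidth 2.
Bags: B1 = {c, d, e}  B2 = {a, c, e}  B3 = {b, c, e}  B4 = {c, e, f}
Tree: B1–B2, B2–B3, B3–B4

Each bag holds 3 vertices, so the decomposition has width 2, which upper-bounds the treewidth. For the lower bound, G contains the cycle d–e–a–c–d, so G is not a forest; only forests have treewidth ≤ 1, hence tw(G) ≥ 2. Therefore the treewidth is 2.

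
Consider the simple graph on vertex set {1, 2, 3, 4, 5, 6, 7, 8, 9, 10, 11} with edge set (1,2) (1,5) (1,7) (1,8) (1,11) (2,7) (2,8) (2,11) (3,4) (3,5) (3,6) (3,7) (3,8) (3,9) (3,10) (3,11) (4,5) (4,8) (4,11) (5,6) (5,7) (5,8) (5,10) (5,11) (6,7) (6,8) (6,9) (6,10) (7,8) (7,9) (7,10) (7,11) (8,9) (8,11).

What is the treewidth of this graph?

A width-4 tree decomposition is:
Bags: B1 = {3, 6, 7, 8, 9}  B2 = {3, 5, 6, 7, 8}  B3 = {3, 5, 7, 8, 11}  B4 = {1, 5, 7, 8, 11}  B5 = {3, 5, 6, 7, 10}  B6 = {3, 4, 5, 8, 11}  B7 = {1, 2, 7, 8, 11}
Tree: B1–B2, B2–B3, B3–B4, B2–B5, B3–B6, B4–B7
Each bag holds 5 vertices, so the decomposition has width 4, which upper-bounds the treewidth. On the other hand G contains the 5-clique {3, 4, 5, 8, 11}. A clique must lie in a single bag of any decomposition, so no decomposition can have width below 4. Hence tw(G) = 4 exactly.

4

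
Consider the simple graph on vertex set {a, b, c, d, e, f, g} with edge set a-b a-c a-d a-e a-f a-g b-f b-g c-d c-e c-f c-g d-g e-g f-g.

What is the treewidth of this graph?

3

A width-3 tree decomposition is:
Bags: B1 = {a, c, f, g}  B2 = {a, b, f, g}  B3 = {a, c, d, g}  B4 = {a, c, e, g}
Tree: B1–B2, B1–B3, B3–B4
The largest bag has 4 vertices, giving width 3; this decomposition certifies tw(G) ≤ 3. For the lower bound, the 4 vertices {a, c, d, g} are pairwise adjacent, and any tree decomposition puts a clique entirely inside one bag — forcing width ≥ 3. Hence tw(G) = 3 exactly.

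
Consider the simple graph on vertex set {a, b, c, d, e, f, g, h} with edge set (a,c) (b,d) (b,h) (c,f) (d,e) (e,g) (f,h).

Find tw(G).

A width-1 tree decomposition is:
Bags: B1 = {a, c}  B2 = {c, f}  B3 = {f, h}  B4 = {b, h}  B5 = {b, d}  B6 = {d, e}  B7 = {e, g}
Tree: B1–B2, B2–B3, B3–B4, B4–B5, B5–B6, B6–B7
Each bag holds 2 vertices, so the decomposition has width 1, which upper-bounds the treewidth. G has an edge, so its treewidth is at least 1. Therefore the treewidth is 1.

1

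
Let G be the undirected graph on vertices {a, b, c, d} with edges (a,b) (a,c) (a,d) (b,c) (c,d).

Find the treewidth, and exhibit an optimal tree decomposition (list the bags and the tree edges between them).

Every bag has size at most 3, so the width is 3 − 1 = 2 and tw(G) ≤ 2. For the lower bound, the 3 vertices {a, c, d} are pairwise adjacent, and any tree decomposition puts a clique entirely inside one bag — forcing width ≥ 2. Combining the bounds, tw(G) = 2.

Treewidth 2.
One optimal decomposition is:
Bags: B1 = {a, b, c}  B2 = {a, c, d}
Tree: B1–B2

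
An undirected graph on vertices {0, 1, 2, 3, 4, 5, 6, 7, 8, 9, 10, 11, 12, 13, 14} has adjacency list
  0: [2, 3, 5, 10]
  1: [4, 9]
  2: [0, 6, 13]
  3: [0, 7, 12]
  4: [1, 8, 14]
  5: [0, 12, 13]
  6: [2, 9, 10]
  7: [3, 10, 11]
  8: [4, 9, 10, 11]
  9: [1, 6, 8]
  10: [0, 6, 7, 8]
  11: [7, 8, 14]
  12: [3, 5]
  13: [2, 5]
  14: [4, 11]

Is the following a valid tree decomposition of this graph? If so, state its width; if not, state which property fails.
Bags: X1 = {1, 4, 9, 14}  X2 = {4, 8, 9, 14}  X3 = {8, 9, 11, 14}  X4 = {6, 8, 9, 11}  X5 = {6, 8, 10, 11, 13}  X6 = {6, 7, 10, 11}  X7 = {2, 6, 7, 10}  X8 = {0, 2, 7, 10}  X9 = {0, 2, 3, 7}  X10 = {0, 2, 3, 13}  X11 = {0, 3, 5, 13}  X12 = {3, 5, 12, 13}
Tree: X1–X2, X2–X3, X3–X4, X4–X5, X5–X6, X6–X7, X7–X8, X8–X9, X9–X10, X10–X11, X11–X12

No — bags containing vertex 13 are not connected in the tree.

A tree decomposition must satisfy three properties: every vertex lies in some bag; for every edge, both endpoints lie together in some bag; and for every vertex, the bags containing it form a connected subtree. Here bags containing vertex 13 are not connected in the tree, so the decomposition is invalid.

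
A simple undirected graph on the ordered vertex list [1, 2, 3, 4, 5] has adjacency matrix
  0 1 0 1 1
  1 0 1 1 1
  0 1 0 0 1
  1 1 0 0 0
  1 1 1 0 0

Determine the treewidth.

2

A width-2 tree decomposition is:
Bags: B1 = {1, 2, 4}  B2 = {1, 2, 5}  B3 = {2, 3, 5}
Tree: B1–B2, B2–B3
Each bag holds 3 vertices, so the decomposition has width 2, which upper-bounds the treewidth. Conversely, {1, 2, 4} is a clique of size 3, and the vertices of any clique must share a bag in every tree decomposition; so some bag has ≥ 3 vertices and tw(G) ≥ 2. Therefore the treewidth is 2.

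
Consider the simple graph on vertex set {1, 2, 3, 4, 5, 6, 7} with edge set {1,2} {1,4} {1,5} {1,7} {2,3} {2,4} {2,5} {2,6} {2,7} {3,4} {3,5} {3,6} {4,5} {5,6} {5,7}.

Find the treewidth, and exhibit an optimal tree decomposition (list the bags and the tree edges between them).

Treewidth 3.
One such decomposition:
Bags: B1 = {1, 2, 5, 7}  B2 = {1, 2, 4, 5}  B3 = {2, 3, 4, 5}  B4 = {2, 3, 5, 6}
Tree: B1–B2, B2–B3, B3–B4

Each bag holds 4 vertices, so the decomposition has width 3, which upper-bounds the treewidth. On the other hand G contains the 4-clique {1, 2, 4, 5}. A clique must lie in a single bag of any decomposition, so no decomposition can have width below 3. Therefore the treewidth is 3.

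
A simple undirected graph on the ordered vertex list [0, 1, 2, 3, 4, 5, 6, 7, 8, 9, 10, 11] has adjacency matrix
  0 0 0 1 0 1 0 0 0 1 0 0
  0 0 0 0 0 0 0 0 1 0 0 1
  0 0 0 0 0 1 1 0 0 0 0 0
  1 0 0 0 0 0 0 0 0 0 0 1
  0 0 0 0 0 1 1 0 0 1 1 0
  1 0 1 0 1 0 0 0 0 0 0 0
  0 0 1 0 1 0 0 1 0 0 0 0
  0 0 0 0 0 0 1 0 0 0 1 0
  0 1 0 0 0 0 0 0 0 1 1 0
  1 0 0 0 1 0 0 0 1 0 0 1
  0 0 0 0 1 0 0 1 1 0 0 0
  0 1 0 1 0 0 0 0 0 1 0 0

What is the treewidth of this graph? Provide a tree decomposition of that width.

Treewidth 3.
Bags: B1 = {1, 3, 8, 11}  B2 = {3, 8, 9, 11}  B3 = {0, 3, 8, 9}  B4 = {0, 8, 9, 10}  B5 = {0, 4, 9, 10}  B6 = {0, 4, 5, 10}  B7 = {4, 5, 7, 10}  B8 = {4, 5, 6, 7}  B9 = {2, 5, 6, 7}
Tree: B1–B2, B2–B3, B3–B4, B4–B5, B5–B6, B6–B7, B7–B8, B8–B9

Each bag holds 4 vertices, so the decomposition has width 3, which upper-bounds the treewidth. For the lower bound: the 4 vertex sets {1,3,11}, {8}, {9}, {0,4,5,10} are disjoint, each induces a connected subgraph, and every pair is joined by at least one edge of G. Contracting each set to a single vertex therefore yields K_{4} as a minor, and since treewidth is minor-monotone, tw(G) ≥ tw(K_{4}) = 3. Hence tw(G) = 3 exactly.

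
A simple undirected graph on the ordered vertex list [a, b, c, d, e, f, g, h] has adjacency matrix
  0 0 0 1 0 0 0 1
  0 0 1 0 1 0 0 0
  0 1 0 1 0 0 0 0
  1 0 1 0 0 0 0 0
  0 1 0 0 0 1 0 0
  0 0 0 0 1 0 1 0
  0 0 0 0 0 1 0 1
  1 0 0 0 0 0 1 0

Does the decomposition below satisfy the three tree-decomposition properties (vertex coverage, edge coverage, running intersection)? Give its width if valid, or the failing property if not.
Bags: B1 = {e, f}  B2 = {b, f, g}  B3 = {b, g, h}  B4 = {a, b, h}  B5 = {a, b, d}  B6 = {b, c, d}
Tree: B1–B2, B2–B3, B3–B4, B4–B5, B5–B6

A tree decomposition must satisfy three properties: every vertex lies in some bag; for every edge, both endpoints lie together in some bag; and for every vertex, the bags containing it form a connected subtree. Here edge (b,e) lies in no bag, so the decomposition is invalid.

No — edge (b,e) lies in no bag.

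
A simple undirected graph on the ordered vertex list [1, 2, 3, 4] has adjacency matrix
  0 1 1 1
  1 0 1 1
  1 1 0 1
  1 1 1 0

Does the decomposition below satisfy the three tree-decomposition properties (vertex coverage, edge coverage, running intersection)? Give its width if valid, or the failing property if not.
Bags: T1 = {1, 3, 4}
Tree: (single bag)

No — vertex 2 appears in no bag.

A tree decomposition must satisfy three properties: every vertex lies in some bag; for every edge, both endpoints lie together in some bag; and for every vertex, the bags containing it form a connected subtree. Here vertex 2 appears in no bag, so the decomposition is invalid.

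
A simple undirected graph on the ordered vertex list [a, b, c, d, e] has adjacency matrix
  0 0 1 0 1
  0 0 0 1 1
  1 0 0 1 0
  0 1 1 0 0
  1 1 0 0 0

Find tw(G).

2

A width-2 tree decomposition is:
Bags: B1 = {a, b, e}  B2 = {a, b, c}  B3 = {b, c, d}
Tree: B1–B2, B2–B3
The largest bag has 3 vertices, giving width 2; this decomposition certifies tw(G) ≤ 2. For the lower bound, G contains the cycle b–e–a–c–d–b, so G is not a forest; only forests have treewidth ≤ 1, hence tw(G) ≥ 2. Hence tw(G) = 2 exactly.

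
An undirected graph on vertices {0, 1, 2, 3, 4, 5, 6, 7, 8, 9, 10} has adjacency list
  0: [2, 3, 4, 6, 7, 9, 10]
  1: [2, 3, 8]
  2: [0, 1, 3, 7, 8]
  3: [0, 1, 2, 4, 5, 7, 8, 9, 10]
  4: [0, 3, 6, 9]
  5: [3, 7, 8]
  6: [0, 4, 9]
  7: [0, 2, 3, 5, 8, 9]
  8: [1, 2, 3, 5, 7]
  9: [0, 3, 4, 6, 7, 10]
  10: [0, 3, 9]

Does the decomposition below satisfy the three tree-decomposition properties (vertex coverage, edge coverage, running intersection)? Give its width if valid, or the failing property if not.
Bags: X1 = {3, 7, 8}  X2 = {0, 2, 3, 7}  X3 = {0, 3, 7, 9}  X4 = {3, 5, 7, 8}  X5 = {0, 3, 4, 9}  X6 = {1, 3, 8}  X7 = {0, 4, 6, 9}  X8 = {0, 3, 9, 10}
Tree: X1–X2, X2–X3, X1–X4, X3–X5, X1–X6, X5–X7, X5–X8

No — edge (2,8) lies in no bag.

A tree decomposition must satisfy three properties: every vertex lies in some bag; for every edge, both endpoints lie together in some bag; and for every vertex, the bags containing it form a connected subtree. Here edge (2,8) lies in no bag, so the decomposition is invalid.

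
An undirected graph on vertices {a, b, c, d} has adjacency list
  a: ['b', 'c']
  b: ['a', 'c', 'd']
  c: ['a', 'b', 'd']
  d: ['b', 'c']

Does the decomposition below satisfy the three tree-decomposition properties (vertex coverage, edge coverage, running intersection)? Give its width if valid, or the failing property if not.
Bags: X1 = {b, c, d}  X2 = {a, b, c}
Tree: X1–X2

Yes; width 2.

Vertex coverage: the bags together contain {a, b, c, d}, the full vertex set. Edge coverage: each edge of G has both endpoints in at least one bag. Running intersection: for every vertex, the bags containing it form a connected subtree. All three properties hold, so this is a valid tree decomposition of width max|bag| − 1 = 2, and hence tw(G) ≤ 2.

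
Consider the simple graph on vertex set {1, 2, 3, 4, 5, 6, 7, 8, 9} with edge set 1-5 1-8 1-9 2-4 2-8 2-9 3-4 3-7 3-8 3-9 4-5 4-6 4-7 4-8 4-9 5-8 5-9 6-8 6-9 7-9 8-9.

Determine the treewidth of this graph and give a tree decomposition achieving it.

Treewidth 3.
One such decomposition:
Bags: B1 = {4, 5, 8, 9}  B2 = {3, 4, 8, 9}  B3 = {3, 4, 7, 9}  B4 = {2, 4, 8, 9}  B5 = {1, 5, 8, 9}  B6 = {4, 6, 8, 9}
Tree: B1–B2, B2–B3, B2–B4, B1–B5, B2–B6

Each bag holds 4 vertices, so the decomposition has width 3, which upper-bounds the treewidth. On the other hand G contains the 4-clique {1, 5, 8, 9}. A clique must lie in a single bag of any decomposition, so no decomposition can have width below 3. The upper and lower bounds meet at 3, so that is the treewidth.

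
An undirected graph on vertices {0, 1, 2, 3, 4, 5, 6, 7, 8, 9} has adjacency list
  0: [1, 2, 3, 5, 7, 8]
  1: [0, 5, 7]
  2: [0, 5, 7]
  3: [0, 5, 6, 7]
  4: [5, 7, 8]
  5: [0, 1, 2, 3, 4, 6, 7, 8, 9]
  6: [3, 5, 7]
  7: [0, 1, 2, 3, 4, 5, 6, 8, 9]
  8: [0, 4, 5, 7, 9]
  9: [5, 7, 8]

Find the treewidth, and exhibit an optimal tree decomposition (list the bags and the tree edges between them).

Every bag has size at most 4, so the width is 4 − 1 = 3 and tw(G) ≤ 3. Conversely, {0, 5, 7, 8} is a clique of size 4, and the vertices of any clique must share a bag in every tree decomposition; so some bag has ≥ 4 vertices and tw(G) ≥ 3. Therefore the treewidth is 3.

Treewidth 3.
One such decomposition:
Bags: B1 = {0, 5, 7, 8}  B2 = {0, 2, 5, 7}  B3 = {4, 5, 7, 8}  B4 = {5, 7, 8, 9}  B5 = {0, 3, 5, 7}  B6 = {3, 5, 6, 7}  B7 = {0, 1, 5, 7}
Tree: B1–B2, B1–B3, B3–B4, B2–B5, B5–B6, B5–B7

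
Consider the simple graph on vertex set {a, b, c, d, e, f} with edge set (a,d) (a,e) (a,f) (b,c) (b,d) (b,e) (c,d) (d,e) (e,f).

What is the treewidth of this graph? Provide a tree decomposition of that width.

Treewidth 2.
One optimal decomposition is:
Bags: B1 = {a, d, e}  B2 = {a, e, f}  B3 = {b, d, e}  B4 = {b, c, d}
Tree: B1–B2, B1–B3, B3–B4

The largest bag has 3 vertices, giving width 2; this decomposition certifies tw(G) ≤ 2. For the lower bound, the 3 vertices {a, d, e} are pairwise adjacent, and any tree decomposition puts a clique entirely inside one bag — forcing width ≥ 2. Therefore the treewidth is 2.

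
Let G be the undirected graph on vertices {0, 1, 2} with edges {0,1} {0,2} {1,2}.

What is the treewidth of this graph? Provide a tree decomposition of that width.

With just one bag of size 3, the width is 3 − 1 = 2, so tw(G) ≤ 2. Conversely, {0, 1, 2} is a clique of size 3, and the vertices of any clique must share a bag in every tree decomposition; so some bag has ≥ 3 vertices and tw(G) ≥ 2. Hence tw(G) = 2 exactly.

Treewidth 2.
Bags: B1 = {0, 1, 2}
Tree: (single bag)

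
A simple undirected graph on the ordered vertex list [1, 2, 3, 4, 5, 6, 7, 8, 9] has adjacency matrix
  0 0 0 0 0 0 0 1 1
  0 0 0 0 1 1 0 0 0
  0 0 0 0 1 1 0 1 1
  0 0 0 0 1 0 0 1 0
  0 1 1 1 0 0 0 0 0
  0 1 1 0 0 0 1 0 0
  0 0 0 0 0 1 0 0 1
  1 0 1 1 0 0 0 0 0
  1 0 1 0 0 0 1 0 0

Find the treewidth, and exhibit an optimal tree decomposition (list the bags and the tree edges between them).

Treewidth 3.
Bags: B1 = {1, 6, 7, 9}  B2 = {1, 3, 6, 9}  B3 = {1, 3, 6, 8}  B4 = {2, 3, 6, 8}  B5 = {2, 3, 5, 8}  B6 = {2, 4, 5, 8}
Tree: B1–B2, B2–B3, B3–B4, B4–B5, B5–B6

Each bag holds 4 vertices, so the decomposition has width 3, which upper-bounds the treewidth. For the lower bound: the 4 vertex sets {1,7,9}, {6}, {3}, {2,4,5,8} are disjoint, each induces a connected subgraph, and every pair is joined by at least one edge of G. Contracting each set to a single vertex therefore yields K_{4} as a minor, and since treewidth is minor-monotone, tw(G) ≥ tw(K_{4}) = 3. Combining the bounds, tw(G) = 3.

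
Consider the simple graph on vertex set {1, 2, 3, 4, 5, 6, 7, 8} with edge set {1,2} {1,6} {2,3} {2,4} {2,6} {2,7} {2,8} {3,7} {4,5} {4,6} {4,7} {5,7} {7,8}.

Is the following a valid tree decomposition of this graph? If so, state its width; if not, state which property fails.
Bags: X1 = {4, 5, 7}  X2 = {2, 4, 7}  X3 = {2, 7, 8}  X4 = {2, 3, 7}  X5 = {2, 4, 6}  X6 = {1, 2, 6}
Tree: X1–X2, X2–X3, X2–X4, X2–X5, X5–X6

Yes; width 2.

Vertex coverage: the bags together contain {1, 2, 3, 4, 5, 6, 7, 8}, the full vertex set. Edge coverage: each edge of G has both endpoints in at least one bag. Running intersection: for every vertex, the bags containing it form a connected subtree. All three properties hold, so this is a valid tree decomposition of width max|bag| − 1 = 2, and hence tw(G) ≤ 2.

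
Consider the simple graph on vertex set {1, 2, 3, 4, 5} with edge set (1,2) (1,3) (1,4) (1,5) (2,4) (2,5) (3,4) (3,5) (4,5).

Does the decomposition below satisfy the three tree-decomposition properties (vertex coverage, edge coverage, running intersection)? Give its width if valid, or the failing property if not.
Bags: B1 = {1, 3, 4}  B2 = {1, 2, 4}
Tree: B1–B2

No — vertex 5 appears in no bag.

A tree decomposition must satisfy three properties: every vertex lies in some bag; for every edge, both endpoints lie together in some bag; and for every vertex, the bags containing it form a connected subtree. Here vertex 5 appears in no bag, so the decomposition is invalid.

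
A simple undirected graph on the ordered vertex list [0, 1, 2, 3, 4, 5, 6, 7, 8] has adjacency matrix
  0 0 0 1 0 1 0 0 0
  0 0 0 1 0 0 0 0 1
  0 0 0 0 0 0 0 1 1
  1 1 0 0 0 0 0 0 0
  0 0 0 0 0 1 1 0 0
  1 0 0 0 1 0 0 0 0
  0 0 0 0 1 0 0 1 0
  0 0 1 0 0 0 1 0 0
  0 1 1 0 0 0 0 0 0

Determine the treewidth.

2

A width-2 tree decomposition is:
Bags: B1 = {0, 3, 5}  B2 = {3, 4, 5}  B3 = {3, 4, 6}  B4 = {3, 6, 7}  B5 = {2, 3, 7}  B6 = {2, 3, 8}  B7 = {1, 3, 8}
Tree: B1–B2, B2–B3, B3–B4, B4–B5, B5–B6, B6–B7
The largest bag has 3 vertices, giving width 2; this decomposition certifies tw(G) ≤ 2. For the lower bound, G contains the cycle 3–0–5–4–6–7–2–8–1–3, so G is not a forest; only forests have treewidth ≤ 1, hence tw(G) ≥ 2. The upper and lower bounds meet at 2, so that is the treewidth.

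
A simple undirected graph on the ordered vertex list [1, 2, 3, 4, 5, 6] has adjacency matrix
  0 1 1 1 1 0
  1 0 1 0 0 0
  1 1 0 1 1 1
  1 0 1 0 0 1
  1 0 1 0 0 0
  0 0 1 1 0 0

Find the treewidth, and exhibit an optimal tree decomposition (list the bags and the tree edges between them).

Treewidth 2.
One such decomposition:
Bags: B1 = {1, 2, 3}  B2 = {1, 3, 4}  B3 = {1, 3, 5}  B4 = {3, 4, 6}
Tree: B1–B2, B1–B3, B2–B4

Each bag holds 3 vertices, so the decomposition has width 2, which upper-bounds the treewidth. On the other hand G contains the 3-clique {1, 2, 3}. A clique must lie in a single bag of any decomposition, so no decomposition can have width below 2. Hence tw(G) = 2 exactly.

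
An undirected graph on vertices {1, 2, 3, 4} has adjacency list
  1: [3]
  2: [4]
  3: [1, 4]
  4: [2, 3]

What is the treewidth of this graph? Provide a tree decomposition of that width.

Treewidth 1.
One such decomposition:
Bags: B1 = {2, 4}  B2 = {3, 4}  B3 = {1, 3}
Tree: B1–B2, B2–B3

Each bag holds 2 vertices, so the decomposition has width 1, which upper-bounds the treewidth. Since G has at least one edge (e.g. 2–4), it is not an edgeless graph, so tw(G) ≥ 1. Therefore the treewidth is 1.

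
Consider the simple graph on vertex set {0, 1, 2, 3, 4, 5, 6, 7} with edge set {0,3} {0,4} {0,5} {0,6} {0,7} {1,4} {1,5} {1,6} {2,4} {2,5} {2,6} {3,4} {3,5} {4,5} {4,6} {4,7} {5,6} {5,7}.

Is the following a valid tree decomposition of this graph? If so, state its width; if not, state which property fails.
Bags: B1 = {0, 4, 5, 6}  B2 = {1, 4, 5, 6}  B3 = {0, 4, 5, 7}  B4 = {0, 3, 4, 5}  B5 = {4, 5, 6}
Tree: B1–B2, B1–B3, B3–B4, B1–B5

No — vertex 2 appears in no bag.

A tree decomposition must satisfy three properties: every vertex lies in some bag; for every edge, both endpoints lie together in some bag; and for every vertex, the bags containing it form a connected subtree. Here vertex 2 appears in no bag, so the decomposition is invalid.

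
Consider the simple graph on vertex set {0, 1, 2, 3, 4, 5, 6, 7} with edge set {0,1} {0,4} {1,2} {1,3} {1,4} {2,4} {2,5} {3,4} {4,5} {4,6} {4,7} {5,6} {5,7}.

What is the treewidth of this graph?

A width-2 tree decomposition is:
Bags: B1 = {1, 2, 4}  B2 = {2, 4, 5}  B3 = {4, 5, 6}  B4 = {4, 5, 7}  B5 = {1, 3, 4}  B6 = {0, 1, 4}
Tree: B1–B2, B2–B3, B2–B4, B1–B5, B1–B6
Each bag holds 3 vertices, so the decomposition has width 2, which upper-bounds the treewidth. For the lower bound, the 3 vertices {0, 1, 4} are pairwise adjacent, and any tree decomposition puts a clique entirely inside one bag — forcing width ≥ 2. Therefore the treewidth is 2.

2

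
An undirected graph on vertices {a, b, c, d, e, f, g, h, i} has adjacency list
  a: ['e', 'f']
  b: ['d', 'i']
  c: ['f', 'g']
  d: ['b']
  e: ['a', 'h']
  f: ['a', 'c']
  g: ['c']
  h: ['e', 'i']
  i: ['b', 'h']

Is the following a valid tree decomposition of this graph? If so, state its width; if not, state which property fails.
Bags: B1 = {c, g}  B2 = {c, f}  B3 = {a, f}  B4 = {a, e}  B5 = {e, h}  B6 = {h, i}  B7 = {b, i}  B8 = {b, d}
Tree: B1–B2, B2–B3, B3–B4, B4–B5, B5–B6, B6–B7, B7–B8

Vertex coverage: the bags together contain {a, b, c, d, e, f, g, h, i}, the full vertex set. Edge coverage: each edge of G has both endpoints in at least one bag. Running intersection: for every vertex, the bags containing it form a connected subtree. All three properties hold, so this is a valid tree decomposition of width max|bag| − 1 = 1, and hence tw(G) ≤ 1.

Yes; width 1.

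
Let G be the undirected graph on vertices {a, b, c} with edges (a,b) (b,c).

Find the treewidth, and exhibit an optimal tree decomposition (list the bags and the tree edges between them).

Each bag holds 2 vertices, so the decomposition has width 1, which upper-bounds the treewidth. Since G has at least one edge (e.g. b–a), it is not an edgeless graph, so tw(G) ≥ 1. The upper and lower bounds meet at 1, so that is the treewidth.

Treewidth 1.
One optimal decomposition is:
Bags: B1 = {a, b}  B2 = {b, c}
Tree: B1–B2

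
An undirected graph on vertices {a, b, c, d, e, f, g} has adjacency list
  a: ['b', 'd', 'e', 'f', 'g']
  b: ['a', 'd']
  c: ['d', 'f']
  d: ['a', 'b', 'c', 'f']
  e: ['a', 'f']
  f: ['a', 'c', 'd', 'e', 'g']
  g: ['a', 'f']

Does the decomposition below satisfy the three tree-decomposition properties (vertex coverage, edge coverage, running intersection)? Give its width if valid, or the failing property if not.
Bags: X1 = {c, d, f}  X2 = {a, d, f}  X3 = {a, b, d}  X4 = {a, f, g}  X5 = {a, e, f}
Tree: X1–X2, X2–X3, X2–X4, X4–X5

Every vertex of G appears in some bag (union = {a, b, c, d, e, f, g}); every edge is covered by a bag; and for each vertex v the set of bags containing v is connected in the bag tree. The decomposition is therefore valid. The largest bag has 3 vertices, so the width is 2.

Yes; width 2.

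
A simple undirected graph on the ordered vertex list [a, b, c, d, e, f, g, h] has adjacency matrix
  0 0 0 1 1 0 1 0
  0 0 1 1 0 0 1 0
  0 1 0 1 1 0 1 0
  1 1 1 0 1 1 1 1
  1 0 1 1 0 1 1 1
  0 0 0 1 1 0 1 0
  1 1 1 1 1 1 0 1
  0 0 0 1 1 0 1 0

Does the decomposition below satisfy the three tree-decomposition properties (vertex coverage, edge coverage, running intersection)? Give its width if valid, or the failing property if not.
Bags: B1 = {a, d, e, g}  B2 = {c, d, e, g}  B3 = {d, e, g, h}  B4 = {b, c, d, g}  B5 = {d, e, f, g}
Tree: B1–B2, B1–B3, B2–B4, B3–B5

Yes; width 3.

Checking the three conditions: (i) the bags cover all of {a, b, c, d, e, f, g, h}; (ii) for each edge, some bag contains both endpoints; (iii) the bags containing any fixed vertex form a subtree. All hold, so the decomposition is valid with width 4 − 1 = 3.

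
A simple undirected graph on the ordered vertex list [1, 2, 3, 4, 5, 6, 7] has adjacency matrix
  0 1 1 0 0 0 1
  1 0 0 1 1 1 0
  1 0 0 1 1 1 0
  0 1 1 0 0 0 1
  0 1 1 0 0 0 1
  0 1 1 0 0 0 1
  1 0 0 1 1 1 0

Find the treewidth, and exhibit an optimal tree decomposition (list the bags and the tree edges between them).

Treewidth 3.
One such decomposition:
Bags: B1 = {1, 2, 3, 7}  B2 = {2, 3, 5, 7}  B3 = {2, 3, 4, 7}  B4 = {2, 3, 6, 7}
Tree: B1–B2, B2–B3, B3–B4

Each bag holds 4 vertices, so the decomposition has width 3, which upper-bounds the treewidth. For the lower bound: the 4 vertex sets {1,2}, {3,5}, {7}, {4} are disjoint, each induces a connected subgraph, and every pair is joined by at least one edge of G. Contracting each set to a single vertex therefore yields K_{4} as a minor, and since treewidth is minor-monotone, tw(G) ≥ tw(K_{4}) = 3. Therefore the treewidth is 3.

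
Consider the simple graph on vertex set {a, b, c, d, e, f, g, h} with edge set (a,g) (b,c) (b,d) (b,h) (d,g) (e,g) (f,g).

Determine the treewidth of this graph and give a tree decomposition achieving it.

Treewidth 1.
One optimal decomposition is:
Bags: B1 = {d, g}  B2 = {b, d}  B3 = {b, h}  B4 = {b, c}  B5 = {f, g}  B6 = {a, g}  B7 = {e, g}
Tree: B1–B2, B2–B3, B3–B4, B1–B5, B5–B6, B6–B7

Every bag has size at most 2, so the width is 2 − 1 = 1 and tw(G) ≤ 1. Any graph with an edge has treewidth ≥ 1, and G has the edge g–d. Combining the bounds, tw(G) = 1.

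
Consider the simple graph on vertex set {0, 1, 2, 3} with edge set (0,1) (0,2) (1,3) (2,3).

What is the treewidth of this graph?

2

A width-2 tree decomposition is:
Bags: B1 = {0, 2, 3}  B2 = {0, 1, 3}
Tree: B1–B2
The largest bag has 3 vertices, giving width 2; this decomposition certifies tw(G) ≤ 2. Since 3–2–0–1–3 is a cycle in G, G is not acyclic. Forests are exactly the graphs of treewidth ≤ 1, so tw(G) ≥ 2. Combining the bounds, tw(G) = 2.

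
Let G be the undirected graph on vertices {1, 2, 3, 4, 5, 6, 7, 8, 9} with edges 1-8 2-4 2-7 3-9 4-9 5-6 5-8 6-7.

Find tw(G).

A width-1 tree decomposition is:
Bags: B1 = {3, 9}  B2 = {4, 9}  B3 = {2, 4}  B4 = {2, 7}  B5 = {6, 7}  B6 = {5, 6}  B7 = {5, 8}  B8 = {1, 8}
Tree: B1–B2, B2–B3, B3–B4, B4–B5, B5–B6, B6–B7, B7–B8
Every bag has size at most 2, so the width is 2 − 1 = 1 and tw(G) ≤ 1. G has an edge, so its treewidth is at least 1. The upper and lower bounds meet at 1, so that is the treewidth.

1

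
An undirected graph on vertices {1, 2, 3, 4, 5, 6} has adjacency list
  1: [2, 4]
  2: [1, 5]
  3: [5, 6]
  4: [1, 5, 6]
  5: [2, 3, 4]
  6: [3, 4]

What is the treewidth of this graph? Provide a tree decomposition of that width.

Each bag holds 3 vertices, so the decomposition has width 2, which upper-bounds the treewidth. The edges 1–2–5–4–1 form a cycle, so G is not a tree and its treewidth is at least 2. Hence tw(G) = 2 exactly.

Treewidth 2.
One optimal decomposition is:
Bags: B1 = {1, 2, 4}  B2 = {2, 4, 5}  B3 = {4, 5, 6}  B4 = {3, 5, 6}
Tree: B1–B2, B2–B3, B3–B4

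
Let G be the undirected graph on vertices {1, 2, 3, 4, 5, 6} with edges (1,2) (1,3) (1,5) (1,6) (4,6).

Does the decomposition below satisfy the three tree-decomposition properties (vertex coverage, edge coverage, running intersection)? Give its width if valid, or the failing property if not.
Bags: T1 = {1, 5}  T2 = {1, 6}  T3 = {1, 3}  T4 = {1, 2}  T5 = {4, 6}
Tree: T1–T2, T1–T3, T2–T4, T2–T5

Yes; width 1.

Vertex coverage: the bags together contain {1, 2, 3, 4, 5, 6}, the full vertex set. Edge coverage: each edge of G has both endpoints in at least one bag. Running intersection: for every vertex, the bags containing it form a connected subtree. All three properties hold, so this is a valid tree decomposition of width max|bag| − 1 = 1, and hence tw(G) ≤ 1.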